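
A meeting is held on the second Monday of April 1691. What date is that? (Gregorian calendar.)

April 9, 1691

April 1, 1691 is a Sunday.
The first Monday is therefore April 2 (1 days later).
The second Monday is 2 + 1×7 = April 9.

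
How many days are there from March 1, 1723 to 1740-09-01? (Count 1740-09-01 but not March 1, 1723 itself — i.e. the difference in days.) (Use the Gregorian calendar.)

Mar 1, 1723 → Mar 1, 1724: 366 days (Feb 29, 1724 is in that span).
Mar 1, 1724 → Mar 1, 1725: 365 days.
Mar 1, 1725 → Mar 1, 1726: 365 days.
Mar 1, 1726 → Mar 1, 1727: 365 days.
Mar 1, 1727 → Mar 1, 1728: 366 days (Feb 29, 1728 is in that span).
Mar 1, 1728 → Mar 1, 1729: 365 days.
Mar 1, 1729 → Mar 1, 1730: 365 days.
Mar 1, 1730 → Mar 1, 1731: 365 days.
Mar 1, 1731 → Mar 1, 1732: 366 days (Feb 29, 1732 is in that span).
Mar 1, 1732 → Mar 1, 1733: 365 days.
Mar 1, 1733 → Mar 1, 1734: 365 days.
Mar 1, 1734 → Mar 1, 1735: 365 days.
Mar 1, 1735 → Mar 1, 1736: 366 days (Feb 29, 1736 is in that span).
Mar 1, 1736 → Mar 1, 1737: 365 days.
Mar 1, 1737 → Mar 1, 1738: 365 days.
Mar 1, 1738 → Mar 1, 1739: 365 days.
Mar 1, 1739 → Mar 1, 1740: 366 days (Feb 29, 1740 is in that span).
Mar 1, 1740 → Apr 1, 1740: 31 days (March has 31).
Apr 1, 1740 → May 1, 1740: 30 days (April has 30).
May 1, 1740 → Jun 1, 1740: 31 days (May has 31).
Jun 1, 1740 → Jul 1, 1740: 30 days (June has 30).
Jul 1, 1740 → Aug 1, 1740: 31 days (July has 31).
Aug 1, 1740 → Sep 1, 1740: 31 days.
Total: 6394 days.

6394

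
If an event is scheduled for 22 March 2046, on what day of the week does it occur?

Doomsday rule: the anchor day for the 2000s is Tuesday. For year 46: 46÷12 = 3 r 10, and 10÷4 = 2, so 3+10+2 = 15.
Tuesday + 15 ≡ Wednesday — that's 2046's doomsday.
In March the doomsday date is Mar 14.
Mar 22 is 8 days after Mar 14; 8 mod 7 = 1, so Wednesday + 1 = Thursday.

Thursday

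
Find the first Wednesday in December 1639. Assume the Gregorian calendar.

December 7, 1639

December 1, 1639 is a Thursday.
The first Wednesday is therefore December 7 (6 days later).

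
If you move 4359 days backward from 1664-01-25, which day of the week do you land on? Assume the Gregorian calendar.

Jan 25, 1664 is a Friday.
4359 mod 7 = 5, so 4359 days before a Friday is Friday − 5 = Sunday.

Sunday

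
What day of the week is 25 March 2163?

Friday

Doomsday rule: the anchor day for the 2100s is Sunday. For year 63: 63÷12 = 5 r 3, and 3÷4 = 0, so 5+3+0 = 8.
Sunday + 8 ≡ Monday — that's 2163's doomsday.
In March the doomsday date is Mar 14.
Mar 25 is 11 days after Mar 14; 11 mod 7 = 4, so Monday + 4 = Friday.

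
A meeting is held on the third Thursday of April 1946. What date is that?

April 1, 1946 is a Monday.
The first Thursday is therefore April 4 (3 days later).
The third Thursday is 4 + 2×7 = April 18.

April 18, 1946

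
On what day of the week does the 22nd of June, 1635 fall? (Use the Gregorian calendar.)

Doomsday rule: the anchor day for the 1600s is Tuesday. For year 35: 35÷12 = 2 r 11, and 11÷4 = 2, so 2+11+2 = 15.
Tuesday + 15 ≡ Wednesday — that's 1635's doomsday.
In June the doomsday date is Jun 6.
Jun 22 is 16 days after Jun 6; 16 mod 7 = 2, so Wednesday + 2 = Friday.

Friday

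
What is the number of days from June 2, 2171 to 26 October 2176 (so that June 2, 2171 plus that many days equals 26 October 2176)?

1973

Jun 2, 2171 → Jun 2, 2172: 366 days (Feb 29, 2172 is in that span).
Jun 2, 2172 → Jun 2, 2173: 365 days.
Jun 2, 2173 → Jun 2, 2174: 365 days.
Jun 2, 2174 → Jun 2, 2175: 365 days.
Jun 2, 2175 → Jun 2, 2176: 366 days (Feb 29, 2176 is in that span).
Jun 2, 2176 → Jul 2, 2176: 30 days (June has 30).
Jul 2, 2176 → Aug 2, 2176: 31 days (July has 31).
Aug 2, 2176 → Sep 2, 2176: 31 days (August has 31).
Sep 2, 2176 → Oct 2, 2176: 30 days (September has 30).
Oct 2, 2176 → Oct 26, 2176: 24 days.
Total: 1973 days.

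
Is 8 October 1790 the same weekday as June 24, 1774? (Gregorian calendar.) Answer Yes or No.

Yes

From Jun 24, 1774 to Oct 8, 1790 is 5950 days.
5950 mod 7 = 0, so they are the same weekday.
(Jun 24, 1774 is a Friday; Oct 8, 1790 is a Friday.)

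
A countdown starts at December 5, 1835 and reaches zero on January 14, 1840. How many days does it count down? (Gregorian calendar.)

1501

Dec 5, 1835 → Dec 5, 1836: 366 days (Feb 29, 1836 is in that span).
Dec 5, 1836 → Dec 5, 1837: 365 days.
Dec 5, 1837 → Dec 5, 1838: 365 days.
Dec 5, 1838 → Dec 5, 1839: 365 days.
Dec 5, 1839 → Jan 5, 1840: 31 days (December has 31).
Jan 5, 1840 → Jan 14, 1840: 9 days.
Total: 1501 days.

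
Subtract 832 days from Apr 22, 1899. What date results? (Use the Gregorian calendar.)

−365 (one year) → Apr 22, 1898 (467 left).
−365 (one year) → Apr 22, 1897 (102 left).
−22 → Mar 31, 1897 (end of Mar, 31 days; 80 left).
−31 → Feb 28, 1897 (end of Feb, 28 days; 49 left).
−28 → Jan 31, 1897 (end of Jan, 31 days; 21 left).
−21 → Jan 10, 1897.

January 10, 1897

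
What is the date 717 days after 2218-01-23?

+365 (one year) → Jan 23, 2219 (352 left).
Jan has 31 days: +9 → Feb 1, 2219 (343 left).
Feb has 28 days: +28 → Mar 1, 2219 (315 left).
Mar has 31 days: +31 → Apr 1, 2219 (284 left).
Apr has 30 days: +30 → May 1, 2219 (254 left).
May has 31 days: +31 → Jun 1, 2219 (223 left).
Jun has 30 days: +30 → Jul 1, 2219 (193 left).
Jul has 31 days: +31 → Aug 1, 2219 (162 left).
Aug has 31 days: +31 → Sep 1, 2219 (131 left).
Sep has 30 days: +30 → Oct 1, 2219 (101 left).
Oct has 31 days: +31 → Nov 1, 2219 (70 left).
Nov has 30 days: +30 → Dec 1, 2219 (40 left).
Dec has 31 days: +31 → Jan 1, 2220 (9 left).
+9 → Jan 10, 2220.

January 10, 2220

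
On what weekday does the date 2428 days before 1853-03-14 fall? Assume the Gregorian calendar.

Tuesday

Mar 14, 1853 is a Monday.
2428 mod 7 = 6, so 2428 days before a Monday is Monday − 6 = Tuesday.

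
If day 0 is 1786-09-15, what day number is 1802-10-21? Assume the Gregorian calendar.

5879

Sep 15, 1786 → Sep 15, 1787: 365 days.
Sep 15, 1787 → Sep 15, 1788: 366 days (Feb 29, 1788 is in that span).
Sep 15, 1788 → Sep 15, 1789: 365 days.
Sep 15, 1789 → Sep 15, 1790: 365 days.
Sep 15, 1790 → Sep 15, 1791: 365 days.
Sep 15, 1791 → Sep 15, 1792: 366 days (Feb 29, 1792 is in that span).
Sep 15, 1792 → Sep 15, 1793: 365 days.
Sep 15, 1793 → Sep 15, 1794: 365 days.
Sep 15, 1794 → Sep 15, 1795: 365 days.
Sep 15, 1795 → Sep 15, 1796: 366 days (Feb 29, 1796 is in that span).
Sep 15, 1796 → Sep 15, 1797: 365 days.
Sep 15, 1797 → Sep 15, 1798: 365 days.
Sep 15, 1798 → Sep 15, 1799: 365 days.
Sep 15, 1799 → Sep 15, 1800: 365 days.
Sep 15, 1800 → Sep 15, 1801: 365 days.
Sep 15, 1801 → Sep 15, 1802: 365 days.
Sep 15, 1802 → Oct 15, 1802: 30 days (September has 30).
Oct 15, 1802 → Oct 21, 1802: 6 days.
Total: 5879 days.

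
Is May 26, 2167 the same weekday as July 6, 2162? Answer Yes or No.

Yes

From Jul 6, 2162 to May 26, 2167 is 1785 days.
1785 mod 7 = 0, so they are the same weekday.
(Jul 6, 2162 is a Tuesday; May 26, 2167 is a Tuesday.)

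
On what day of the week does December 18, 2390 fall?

Tuesday

Doomsday rule: the anchor day for the 2300s is Wednesday. For year 90: 90÷12 = 7 r 6, and 6÷4 = 1, so 7+6+1 = 14.
Wednesday + 14 ≡ Wednesday — that's 2390's doomsday.
In December the doomsday date is Dec 12.
Dec 18 is 6 days after Dec 12; 6 mod 7 = 6, so Wednesday + 6 = Tuesday.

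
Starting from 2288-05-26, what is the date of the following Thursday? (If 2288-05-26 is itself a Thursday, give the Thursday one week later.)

May 31, 2288

May 26, 2288 is a Saturday.
From Saturday to the next Thursday is 5 days.
May 26, 2288 + 5 = May 31, 2288.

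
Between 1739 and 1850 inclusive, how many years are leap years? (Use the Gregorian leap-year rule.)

Multiples of 4 in [1739,1850]: 28.
Of those, multiples of 100: 1 (not leap unless ÷400).
Multiples of 400: 0.
Leap years = 28 − 1 + 0 = 27.

27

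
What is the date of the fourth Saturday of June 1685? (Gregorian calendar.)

June 1, 1685 is a Friday.
The first Saturday is therefore June 2 (1 days later).
The fourth Saturday is 2 + 3×7 = June 23.

June 23, 1685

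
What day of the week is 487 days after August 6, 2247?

Aug 6, 2247 is a Friday.
487 mod 7 = 4, so 487 days after a Friday is Friday + 4 = Tuesday.

Tuesday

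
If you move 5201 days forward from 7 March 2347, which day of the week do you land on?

Friday

Mar 7, 2347 is a Friday.
5201 mod 7 = 0, so 5201 days after a Friday is Friday + 0 = Friday.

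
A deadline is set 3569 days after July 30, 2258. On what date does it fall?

+365 (one year) → Jul 30, 2259 (3204 left).
+366 (one year; includes Feb 29, 2260) → Jul 30, 2260 (2838 left).
+365 (one year) → Jul 30, 2261 (2473 left).
+365 (one year) → Jul 30, 2262 (2108 left).
+365 (one year) → Jul 30, 2263 (1743 left).
+366 (one year; includes Feb 29, 2264) → Jul 30, 2264 (1377 left).
+365 (one year) → Jul 30, 2265 (1012 left).
+365 (one year) → Jul 30, 2266 (647 left).
+365 (one year) → Jul 30, 2267 (282 left).
Jul has 31 days: +2 → Aug 1, 2267 (280 left).
Aug has 31 days: +31 → Sep 1, 2267 (249 left).
Sep has 30 days: +30 → Oct 1, 2267 (219 left).
Oct has 31 days: +31 → Nov 1, 2267 (188 left).
Nov has 30 days: +30 → Dec 1, 2267 (158 left).
Dec has 31 days: +31 → Jan 1, 2268 (127 left).
Jan has 31 days: +31 → Feb 1, 2268 (96 left).
Feb has 29 days: +29 → Mar 1, 2268 (67 left).
Mar has 31 days: +31 → Apr 1, 2268 (36 left).
Apr has 30 days: +30 → May 1, 2268 (6 left).
+6 → May 7, 2268.

May 7, 2268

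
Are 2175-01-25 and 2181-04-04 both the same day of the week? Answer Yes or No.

From Jan 25, 2175 to Apr 4, 2181 is 2261 days.
2261 mod 7 = 0, so they are the same weekday.
(Jan 25, 2175 is a Wednesday; Apr 4, 2181 is a Wednesday.)

Yes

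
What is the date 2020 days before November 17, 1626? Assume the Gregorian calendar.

−365 (one year) → Nov 17, 1625 (1655 left).
−365 (one year) → Nov 17, 1624 (1290 left).
−366 (one year; includes Feb 29, 1624) → Nov 17, 1623 (924 left).
−365 (one year) → Nov 17, 1622 (559 left).
−365 (one year) → Nov 17, 1621 (194 left).
−17 → Oct 31, 1621 (end of Oct, 31 days; 177 left).
−31 → Sep 30, 1621 (end of Sep, 30 days; 146 left).
−30 → Aug 31, 1621 (end of Aug, 31 days; 116 left).
−31 → Jul 31, 1621 (end of Jul, 31 days; 85 left).
−31 → Jun 30, 1621 (end of Jun, 30 days; 54 left).
−30 → May 31, 1621 (end of May, 31 days; 24 left).
−24 → May 7, 1621.

May 7, 1621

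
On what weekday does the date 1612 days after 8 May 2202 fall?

First find the weekday of May 8, 2202. Doomsday rule: the anchor day for the 2200s is Friday. For year 02: 2÷12 = 0 r 2, and 2÷4 = 0, so 0+2+0 = 2.
Friday + 2 ≡ Sunday — that's 2202's doomsday.
In May the doomsday date is May 9.
May 8 is 1 day before May 9; 1 mod 7 = 1, so Sunday − 1 = Saturday.
1612 mod 7 = 2, so 1612 days after a Saturday is Saturday + 2 = Monday.

Monday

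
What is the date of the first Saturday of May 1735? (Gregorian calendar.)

May 1, 1735 is a Sunday.
The first Saturday is therefore May 7 (6 days later).

May 7, 1735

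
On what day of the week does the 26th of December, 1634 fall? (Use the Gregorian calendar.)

Tuesday

Doomsday rule: the anchor day for the 1600s is Tuesday. For year 34: 34÷12 = 2 r 10, and 10÷4 = 2, so 2+10+2 = 14.
Tuesday + 14 ≡ Tuesday — that's 1634's doomsday.
In December the doomsday date is Dec 12.
Dec 26 is 14 days after Dec 12; 14 mod 7 = 0, so Tuesday + 0 = Tuesday.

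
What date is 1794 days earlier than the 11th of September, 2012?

October 14, 2007

−366 (one year; includes Feb 29, 2012) → Sep 11, 2011 (1428 left).
−365 (one year) → Sep 11, 2010 (1063 left).
−365 (one year) → Sep 11, 2009 (698 left).
−365 (one year) → Sep 11, 2008 (333 left).
−11 → Aug 31, 2008 (end of Aug, 31 days; 322 left).
−31 → Jul 31, 2008 (end of Jul, 31 days; 291 left).
−31 → Jun 30, 2008 (end of Jun, 30 days; 260 left).
−30 → May 31, 2008 (end of May, 31 days; 230 left).
−31 → Apr 30, 2008 (end of Apr, 30 days; 199 left).
−30 → Mar 31, 2008 (end of Mar, 31 days; 169 left).
−31 → Feb 29, 2008 (end of Feb, 29 days; 138 left).
−29 → Jan 31, 2008 (end of Jan, 31 days; 109 left).
−31 → Dec 31, 2007 (end of Dec, 31 days; 78 left).
−31 → Nov 30, 2007 (end of Nov, 30 days; 47 left).
−30 → Oct 31, 2007 (end of Oct, 31 days; 17 left).
−17 → Oct 14, 2007.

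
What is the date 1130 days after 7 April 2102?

May 11, 2105

+365 (one year) → Apr 7, 2103 (765 left).
+366 (one year; includes Feb 29, 2104) → Apr 7, 2104 (399 left).
Apr has 30 days: +24 → May 1, 2104 (375 left).
May has 31 days: +31 → Jun 1, 2104 (344 left).
Jun has 30 days: +30 → Jul 1, 2104 (314 left).
Jul has 31 days: +31 → Aug 1, 2104 (283 left).
Aug has 31 days: +31 → Sep 1, 2104 (252 left).
Sep has 30 days: +30 → Oct 1, 2104 (222 left).
Oct has 31 days: +31 → Nov 1, 2104 (191 left).
Nov has 30 days: +30 → Dec 1, 2104 (161 left).
Dec has 31 days: +31 → Jan 1, 2105 (130 left).
Jan has 31 days: +31 → Feb 1, 2105 (99 left).
Feb has 28 days: +28 → Mar 1, 2105 (71 left).
Mar has 31 days: +31 → Apr 1, 2105 (40 left).
Apr has 30 days: +30 → May 1, 2105 (10 left).
+10 → May 11, 2105.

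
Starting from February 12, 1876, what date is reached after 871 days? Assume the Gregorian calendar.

+366 (one year; includes Feb 29, 1876) → Feb 12, 1877 (505 left).
+365 (one year) → Feb 12, 1878 (140 left).
Feb has 28 days: +17 → Mar 1, 1878 (123 left).
Mar has 31 days: +31 → Apr 1, 1878 (92 left).
Apr has 30 days: +30 → May 1, 1878 (62 left).
May has 31 days: +31 → Jun 1, 1878 (31 left).
Jun has 30 days: +30 → Jul 1, 1878 (1 left).
+1 → Jul 2, 1878.

July 2, 1878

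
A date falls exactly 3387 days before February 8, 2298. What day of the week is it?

Feb 8, 2298 is a Tuesday.
3387 mod 7 = 6, so 3387 days before a Tuesday is Tuesday − 6 = Wednesday.

Wednesday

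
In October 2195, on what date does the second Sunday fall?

October 1, 2195 is a Thursday.
The first Sunday is therefore October 4 (3 days later).
The second Sunday is 4 + 1×7 = October 11.

October 11, 2195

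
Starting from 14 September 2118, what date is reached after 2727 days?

March 3, 2126

+365 (one year) → Sep 14, 2119 (2362 left).
+366 (one year; includes Feb 29, 2120) → Sep 14, 2120 (1996 left).
+365 (one year) → Sep 14, 2121 (1631 left).
+365 (one year) → Sep 14, 2122 (1266 left).
+365 (one year) → Sep 14, 2123 (901 left).
+366 (one year; includes Feb 29, 2124) → Sep 14, 2124 (535 left).
+365 (one year) → Sep 14, 2125 (170 left).
Sep has 30 days: +17 → Oct 1, 2125 (153 left).
Oct has 31 days: +31 → Nov 1, 2125 (122 left).
Nov has 30 days: +30 → Dec 1, 2125 (92 left).
Dec has 31 days: +31 → Jan 1, 2126 (61 left).
Jan has 31 days: +31 → Feb 1, 2126 (30 left).
Feb has 28 days: +28 → Mar 1, 2126 (2 left).
+2 → Mar 3, 2126.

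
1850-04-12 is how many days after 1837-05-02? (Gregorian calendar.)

4728

May 2, 1837 → May 2, 1838: 365 days.
May 2, 1838 → May 2, 1839: 365 days.
May 2, 1839 → May 2, 1840: 366 days (Feb 29, 1840 is in that span).
May 2, 1840 → May 2, 1841: 365 days.
May 2, 1841 → May 2, 1842: 365 days.
May 2, 1842 → May 2, 1843: 365 days.
May 2, 1843 → May 2, 1844: 366 days (Feb 29, 1844 is in that span).
May 2, 1844 → May 2, 1845: 365 days.
May 2, 1845 → May 2, 1846: 365 days.
May 2, 1846 → May 2, 1847: 365 days.
May 2, 1847 → May 2, 1848: 366 days (Feb 29, 1848 is in that span).
May 2, 1848 → May 2, 1849: 365 days.
May 2, 1849 → Jun 2, 1849: 31 days (May has 31).
Jun 2, 1849 → Jul 2, 1849: 30 days (June has 30).
Jul 2, 1849 → Aug 2, 1849: 31 days (July has 31).
Aug 2, 1849 → Sep 2, 1849: 31 days (August has 31).
Sep 2, 1849 → Oct 2, 1849: 30 days (September has 30).
Oct 2, 1849 → Nov 2, 1849: 31 days (October has 31).
Nov 2, 1849 → Dec 2, 1849: 30 days (November has 30).
Dec 2, 1849 → Jan 2, 1850: 31 days (December has 31).
Jan 2, 1850 → Feb 2, 1850: 31 days (January has 31).
Feb 2, 1850 → Mar 2, 1850: 28 days (February has 28).
Mar 2, 1850 → Apr 2, 1850: 31 days (March has 31).
Apr 2, 1850 → Apr 12, 1850: 10 days.
Total: 4728 days.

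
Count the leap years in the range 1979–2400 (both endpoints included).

Multiples of 4 in [1979,2400]: 106.
Of those, multiples of 100: 5 (not leap unless ÷400).
Multiples of 400: 2.
Leap years = 106 − 5 + 2 = 103.

103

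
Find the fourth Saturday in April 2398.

April 25, 2398

April 1, 2398 is a Wednesday.
The first Saturday is therefore April 4 (3 days later).
The fourth Saturday is 4 + 3×7 = April 25.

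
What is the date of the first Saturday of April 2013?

April 1, 2013 is a Monday.
The first Saturday is therefore April 6 (5 days later).

April 6, 2013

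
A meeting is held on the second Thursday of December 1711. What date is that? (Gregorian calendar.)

December 1, 1711 is a Tuesday.
The first Thursday is therefore December 3 (2 days later).
The second Thursday is 3 + 1×7 = December 10.

December 10, 1711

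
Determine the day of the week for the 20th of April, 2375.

Doomsday rule: the anchor day for the 2300s is Wednesday. For year 75: 75÷12 = 6 r 3, and 3÷4 = 0, so 6+3+0 = 9.
Wednesday + 9 ≡ Friday — that's 2375's doomsday.
In April the doomsday date is Apr 4.
Apr 20 is 16 days after Apr 4; 16 mod 7 = 2, so Friday + 2 = Sunday.

Sunday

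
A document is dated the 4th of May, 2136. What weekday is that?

January 1, 2136 is a Sunday.
Jan 1, 2136 → Feb 1, 2136: 31 days (January has 31).
Feb 1, 2136 → Mar 1, 2136: 29 days (February has 29).
Mar 1, 2136 → Apr 1, 2136: 31 days (March has 31).
Apr 1, 2136 → May 1, 2136: 30 days (April has 30).
May 1, 2136 → May 4, 2136: 3 days.
Total: 124 days.
124 mod 7 = 5, so Sunday + 5 = Friday.

Friday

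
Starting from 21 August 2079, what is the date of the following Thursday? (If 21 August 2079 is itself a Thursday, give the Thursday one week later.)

August 24, 2079

Aug 21, 2079 is a Monday.
From Monday to the next Thursday is 3 days.
Aug 21, 2079 + 3 = Aug 24, 2079.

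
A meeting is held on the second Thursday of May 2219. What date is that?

May 1, 2219 is a Saturday.
The first Thursday is therefore May 6 (5 days later).
The second Thursday is 6 + 1×7 = May 13.

May 13, 2219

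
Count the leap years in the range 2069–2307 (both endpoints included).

56

Multiples of 4 in [2069,2307]: 59.
Of those, multiples of 100: 3 (not leap unless ÷400).
Multiples of 400: 0.
Leap years = 59 − 3 + 0 = 56.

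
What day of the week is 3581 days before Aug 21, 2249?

Friday

Aug 21, 2249 is a Tuesday.
3581 mod 7 = 4, so 3581 days before a Tuesday is Tuesday − 4 = Friday.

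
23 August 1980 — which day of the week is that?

Saturday

Doomsday rule: the anchor day for the 1900s is Wednesday. For year 80: 80÷12 = 6 r 8, and 8÷4 = 2, so 6+8+2 = 16.
Wednesday + 16 ≡ Friday — that's 1980's doomsday.
In August the doomsday date is Aug 8.
Aug 23 is 15 days after Aug 8; 15 mod 7 = 1, so Friday + 1 = Saturday.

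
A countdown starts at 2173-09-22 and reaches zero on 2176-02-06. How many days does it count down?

Sep 22, 2173 → Sep 22, 2174: 365 days.
Sep 22, 2174 → Sep 22, 2175: 365 days.
Sep 22, 2175 → Oct 22, 2175: 30 days (September has 30).
Oct 22, 2175 → Nov 22, 2175: 31 days (October has 31).
Nov 22, 2175 → Dec 22, 2175: 30 days (November has 30).
Dec 22, 2175 → Jan 22, 2176: 31 days (December has 31).
Jan 22, 2176 → Feb 6, 2176: 15 days.
Total: 867 days.

867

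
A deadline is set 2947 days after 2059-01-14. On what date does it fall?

February 8, 2067

+365 (one year) → Jan 14, 2060 (2582 left).
+366 (one year; includes Feb 29, 2060) → Jan 14, 2061 (2216 left).
+365 (one year) → Jan 14, 2062 (1851 left).
+365 (one year) → Jan 14, 2063 (1486 left).
+365 (one year) → Jan 14, 2064 (1121 left).
+366 (one year; includes Feb 29, 2064) → Jan 14, 2065 (755 left).
+365 (one year) → Jan 14, 2066 (390 left).
Jan has 31 days: +18 → Feb 1, 2066 (372 left).
Feb has 28 days: +28 → Mar 1, 2066 (344 left).
Mar has 31 days: +31 → Apr 1, 2066 (313 left).
Apr has 30 days: +30 → May 1, 2066 (283 left).
May has 31 days: +31 → Jun 1, 2066 (252 left).
Jun has 30 days: +30 → Jul 1, 2066 (222 left).
Jul has 31 days: +31 → Aug 1, 2066 (191 left).
Aug has 31 days: +31 → Sep 1, 2066 (160 left).
Sep has 30 days: +30 → Oct 1, 2066 (130 left).
Oct has 31 days: +31 → Nov 1, 2066 (99 left).
Nov has 30 days: +30 → Dec 1, 2066 (69 left).
Dec has 31 days: +31 → Jan 1, 2067 (38 left).
Jan has 31 days: +31 → Feb 1, 2067 (7 left).
+7 → Feb 8, 2067.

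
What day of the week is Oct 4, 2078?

Tuesday

Doomsday rule: the anchor day for the 2000s is Tuesday. For year 78: 78÷12 = 6 r 6, and 6÷4 = 1, so 6+6+1 = 13.
Tuesday + 13 ≡ Monday — that's 2078's doomsday.
In October the doomsday date is Oct 10.
Oct 4 is 6 days before Oct 10; 6 mod 7 = 6, so Monday − 6 = Tuesday.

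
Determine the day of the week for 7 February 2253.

Doomsday rule: the anchor day for the 2200s is Friday. For year 53: 53÷12 = 4 r 5, and 5÷4 = 1, so 4+5+1 = 10.
Friday + 10 ≡ Monday — that's 2253's doomsday.
In February the doomsday date is Feb 28 (2253 is not a leap year).
Feb 7 is 21 days before Feb 28; 21 mod 7 = 0, so Monday − 0 = Monday.

Monday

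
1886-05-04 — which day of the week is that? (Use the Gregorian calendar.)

Doomsday rule: the anchor day for the 1800s is Friday. For year 86: 86÷12 = 7 r 2, and 2÷4 = 0, so 7+2+0 = 9.
Friday + 9 ≡ Sunday — that's 1886's doomsday.
In May the doomsday date is May 9.
May 4 is 5 days before May 9; 5 mod 7 = 5, so Sunday − 5 = Tuesday.

Tuesday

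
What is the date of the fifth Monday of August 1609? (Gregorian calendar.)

August 31, 1609

August 1, 1609 is a Saturday.
The first Monday is therefore August 3 (2 days later).
The fifth Monday is 3 + 4×7 = August 31.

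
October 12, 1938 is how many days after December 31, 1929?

Dec 31, 1929 → Dec 31, 1930: 365 days.
Dec 31, 1930 → Dec 31, 1931: 365 days.
Dec 31, 1931 → Dec 31, 1932: 366 days (Feb 29, 1932 is in that span).
Dec 31, 1932 → Dec 31, 1933: 365 days.
Dec 31, 1933 → Dec 31, 1934: 365 days.
Dec 31, 1934 → Dec 31, 1935: 365 days.
Dec 31, 1935 → Dec 31, 1936: 366 days (Feb 29, 1936 is in that span).
Dec 31, 1936 → Dec 31, 1937: 365 days.
Dec 31, 1937 → Jan 31, 1938: 31 days (December has 31).
Jan 31, 1938 → Feb 28, 1938: 28 days (January has 31).
Feb 28, 1938 → Mar 28, 1938: 28 days (February has 28).
Mar 28, 1938 → Apr 28, 1938: 31 days (March has 31).
Apr 28, 1938 → May 28, 1938: 30 days (April has 30).
May 28, 1938 → Jun 28, 1938: 31 days (May has 31).
Jun 28, 1938 → Jul 28, 1938: 30 days (June has 30).
Jul 28, 1938 → Aug 28, 1938: 31 days (July has 31).
Aug 28, 1938 → Sep 28, 1938: 31 days (August has 31).
Sep 28, 1938 → Oct 12, 1938: 14 days.
Total: 3207 days.

3207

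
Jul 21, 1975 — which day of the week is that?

Monday

January 1, 1975 is a Wednesday.
Jan 1, 1975 → Feb 1, 1975: 31 days (January has 31).
Feb 1, 1975 → Mar 1, 1975: 28 days (February has 28).
Mar 1, 1975 → Apr 1, 1975: 31 days (March has 31).
Apr 1, 1975 → May 1, 1975: 30 days (April has 30).
May 1, 1975 → Jun 1, 1975: 31 days (May has 31).
Jun 1, 1975 → Jul 1, 1975: 30 days (June has 30).
Jul 1, 1975 → Jul 21, 1975: 20 days.
Total: 201 days.
201 mod 7 = 5, so Wednesday + 5 = Monday.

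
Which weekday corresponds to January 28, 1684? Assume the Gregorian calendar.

Friday

Doomsday rule: the anchor day for the 1600s is Tuesday. For year 84: 84÷12 = 7 r 0, and 0÷4 = 0, so 7+0+0 = 7.
Tuesday + 7 ≡ Tuesday — that's 1684's doomsday.
In January the doomsday date is Jan 4 (1684 is a leap year (divisible by 4)).
Jan 28 is 24 days after Jan 4; 24 mod 7 = 3, so Tuesday + 3 = Friday.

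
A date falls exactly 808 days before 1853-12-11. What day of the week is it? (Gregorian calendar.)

Thursday

Dec 11, 1853 is a Sunday.
808 mod 7 = 3, so 808 days before a Sunday is Sunday − 3 = Thursday.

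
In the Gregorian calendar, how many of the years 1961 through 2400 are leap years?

Multiples of 4 in [1961,2400]: 110.
Of those, multiples of 100: 5 (not leap unless ÷400).
Multiples of 400: 2.
Leap years = 110 − 5 + 2 = 107.

107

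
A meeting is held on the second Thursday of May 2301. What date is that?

May 9, 2301

May 1, 2301 is a Wednesday.
The first Thursday is therefore May 2 (1 days later).
The second Thursday is 2 + 1×7 = May 9.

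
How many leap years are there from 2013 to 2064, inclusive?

13

Multiples of 4 in [2013,2064]: 13.
Of those, multiples of 100: 0 (not leap unless ÷400).
Multiples of 400: 0.
Leap years = 13 − 0 + 0 = 13.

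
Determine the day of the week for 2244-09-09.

Monday

Doomsday rule: the anchor day for the 2200s is Friday. For year 44: 44÷12 = 3 r 8, and 8÷4 = 2, so 3+8+2 = 13.
Friday + 13 ≡ Thursday — that's 2244's doomsday.
In September the doomsday date is Sep 5.
Sep 9 is 4 days after Sep 5; 4 mod 7 = 4, so Thursday + 4 = Monday.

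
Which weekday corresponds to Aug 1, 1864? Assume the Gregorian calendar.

Monday

Doomsday rule: the anchor day for the 1800s is Friday. For year 64: 64÷12 = 5 r 4, and 4÷4 = 1, so 5+4+1 = 10.
Friday + 10 ≡ Monday — that's 1864's doomsday.
In August the doomsday date is Aug 8.
Aug 1 is 7 days before Aug 8; 7 mod 7 = 0, so Monday − 0 = Monday.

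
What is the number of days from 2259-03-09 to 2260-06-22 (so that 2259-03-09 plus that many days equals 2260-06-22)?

471

Mar 9, 2259 → Mar 9, 2260: 366 days (Feb 29, 2260 is in that span).
Mar 9, 2260 → Apr 9, 2260: 31 days (March has 31).
Apr 9, 2260 → May 9, 2260: 30 days (April has 30).
May 9, 2260 → Jun 9, 2260: 31 days (May has 31).
Jun 9, 2260 → Jun 22, 2260: 13 days.
Total: 471 days.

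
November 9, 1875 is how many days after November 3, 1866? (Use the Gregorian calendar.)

Nov 3, 1866 → Nov 3, 1867: 365 days.
Nov 3, 1867 → Nov 3, 1868: 366 days (Feb 29, 1868 is in that span).
Nov 3, 1868 → Nov 3, 1869: 365 days.
Nov 3, 1869 → Nov 3, 1870: 365 days.
Nov 3, 1870 → Nov 3, 1871: 365 days.
Nov 3, 1871 → Nov 3, 1872: 366 days (Feb 29, 1872 is in that span).
Nov 3, 1872 → Nov 3, 1873: 365 days.
Nov 3, 1873 → Nov 3, 1874: 365 days.
Nov 3, 1874 → Dec 3, 1874: 30 days (November has 30).
Dec 3, 1874 → Jan 3, 1875: 31 days (December has 31).
Jan 3, 1875 → Feb 3, 1875: 31 days (January has 31).
Feb 3, 1875 → Mar 3, 1875: 28 days (February has 28).
Mar 3, 1875 → Apr 3, 1875: 31 days (March has 31).
Apr 3, 1875 → May 3, 1875: 30 days (April has 30).
May 3, 1875 → Jun 3, 1875: 31 days (May has 31).
Jun 3, 1875 → Jul 3, 1875: 30 days (June has 30).
Jul 3, 1875 → Aug 3, 1875: 31 days (July has 31).
Aug 3, 1875 → Sep 3, 1875: 31 days (August has 31).
Sep 3, 1875 → Oct 3, 1875: 30 days (September has 30).
Oct 3, 1875 → Nov 3, 1875: 31 days (October has 31).
Nov 3, 1875 → Nov 9, 1875: 6 days.
Total: 3293 days.

3293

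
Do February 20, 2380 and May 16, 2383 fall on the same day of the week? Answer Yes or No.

No

From Feb 20, 2380 to May 16, 2383 is 1181 days.
1181 mod 7 = 5, so they are different weekdays.
(Feb 20, 2380 is a Wednesday; May 16, 2383 is a Monday.)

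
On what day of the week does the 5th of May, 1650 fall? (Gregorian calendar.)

Thursday

Doomsday rule: the anchor day for the 1600s is Tuesday. For year 50: 50÷12 = 4 r 2, and 2÷4 = 0, so 4+2+0 = 6.
Tuesday + 6 ≡ Monday — that's 1650's doomsday.
In May the doomsday date is May 9.
May 5 is 4 days before May 9; 4 mod 7 = 4, so Monday − 4 = Thursday.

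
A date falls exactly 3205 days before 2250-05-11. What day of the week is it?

First find the weekday of May 11, 2250. Doomsday rule: the anchor day for the 2200s is Friday. For year 50: 50÷12 = 4 r 2, and 2÷4 = 0, so 4+2+0 = 6.
Friday + 6 ≡ Thursday — that's 2250's doomsday.
In May the doomsday date is May 9.
May 11 is 2 days after May 9; 2 mod 7 = 2, so Thursday + 2 = Saturday.
3205 mod 7 = 6, so 3205 days before a Saturday is Saturday − 6 = Sunday.

Sunday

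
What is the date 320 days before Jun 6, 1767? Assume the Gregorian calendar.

July 21, 1766

−6 → May 31, 1767 (end of May, 31 days; 314 left).
−31 → Apr 30, 1767 (end of Apr, 30 days; 283 left).
−30 → Mar 31, 1767 (end of Mar, 31 days; 253 left).
−31 → Feb 28, 1767 (end of Feb, 28 days; 222 left).
−28 → Jan 31, 1767 (end of Jan, 31 days; 194 left).
−31 → Dec 31, 1766 (end of Dec, 31 days; 163 left).
−31 → Nov 30, 1766 (end of Nov, 30 days; 132 left).
−30 → Oct 31, 1766 (end of Oct, 31 days; 102 left).
−31 → Sep 30, 1766 (end of Sep, 30 days; 71 left).
−30 → Aug 31, 1766 (end of Aug, 31 days; 41 left).
−31 → Jul 31, 1766 (end of Jul, 31 days; 10 left).
−10 → Jul 21, 1766.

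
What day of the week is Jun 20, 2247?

Sunday

Doomsday rule: the anchor day for the 2200s is Friday. For year 47: 47÷12 = 3 r 11, and 11÷4 = 2, so 3+11+2 = 16.
Friday + 16 ≡ Sunday — that's 2247's doomsday.
In June the doomsday date is Jun 6.
Jun 20 is 14 days after Jun 6; 14 mod 7 = 0, so Sunday + 0 = Sunday.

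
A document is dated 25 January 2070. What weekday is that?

Saturday

Doomsday rule: the anchor day for the 2000s is Tuesday. For year 70: 70÷12 = 5 r 10, and 10÷4 = 2, so 5+10+2 = 17.
Tuesday + 17 ≡ Friday — that's 2070's doomsday.
In January the doomsday date is Jan 3 (2070 is not a leap year).
Jan 25 is 22 days after Jan 3; 22 mod 7 = 1, so Friday + 1 = Saturday.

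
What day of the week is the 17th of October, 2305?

Tuesday

Doomsday rule: the anchor day for the 2300s is Wednesday. For year 05: 5÷12 = 0 r 5, and 5÷4 = 1, so 0+5+1 = 6.
Wednesday + 6 ≡ Tuesday — that's 2305's doomsday.
In October the doomsday date is Oct 10.
Oct 17 is 7 days after Oct 10; 7 mod 7 = 0, so Tuesday + 0 = Tuesday.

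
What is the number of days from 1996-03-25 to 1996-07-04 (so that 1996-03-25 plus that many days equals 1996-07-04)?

Mar 25, 1996 → Apr 25, 1996: 31 days (March has 31).
Apr 25, 1996 → May 25, 1996: 30 days (April has 30).
May 25, 1996 → Jun 25, 1996: 31 days (May has 31).
Jun 25, 1996 → Jul 4, 1996: 9 days.
Total: 101 days.

101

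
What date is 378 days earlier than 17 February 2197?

February 5, 2196

−17 → Jan 31, 2197 (end of Jan, 31 days; 361 left).
−31 → Dec 31, 2196 (end of Dec, 31 days; 330 left).
−31 → Nov 30, 2196 (end of Nov, 30 days; 299 left).
−30 → Oct 31, 2196 (end of Oct, 31 days; 269 left).
−31 → Sep 30, 2196 (end of Sep, 30 days; 238 left).
−30 → Aug 31, 2196 (end of Aug, 31 days; 208 left).
−31 → Jul 31, 2196 (end of Jul, 31 days; 177 left).
−31 → Jun 30, 2196 (end of Jun, 30 days; 146 left).
−30 → May 31, 2196 (end of May, 31 days; 116 left).
−31 → Apr 30, 2196 (end of Apr, 30 days; 85 left).
−30 → Mar 31, 2196 (end of Mar, 31 days; 55 left).
−31 → Feb 29, 2196 (end of Feb, 29 days; 24 left).
−24 → Feb 5, 2196.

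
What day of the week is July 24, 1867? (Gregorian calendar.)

Wednesday

Doomsday rule: the anchor day for the 1800s is Friday. For year 67: 67÷12 = 5 r 7, and 7÷4 = 1, so 5+7+1 = 13.
Friday + 13 ≡ Thursday — that's 1867's doomsday.
In July the doomsday date is Jul 11.
Jul 24 is 13 days after Jul 11; 13 mod 7 = 6, so Thursday + 6 = Wednesday.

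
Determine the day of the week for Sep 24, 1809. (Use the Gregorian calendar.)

Sunday

Doomsday rule: the anchor day for the 1800s is Friday. For year 09: 9÷12 = 0 r 9, and 9÷4 = 2, so 0+9+2 = 11.
Friday + 11 ≡ Tuesday — that's 1809's doomsday.
In September the doomsday date is Sep 5.
Sep 24 is 19 days after Sep 5; 19 mod 7 = 5, so Tuesday + 5 = Sunday.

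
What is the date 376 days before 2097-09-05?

August 25, 2096

−5 → Aug 31, 2097 (end of Aug, 31 days; 371 left).
−31 → Jul 31, 2097 (end of Jul, 31 days; 340 left).
−31 → Jun 30, 2097 (end of Jun, 30 days; 309 left).
−30 → May 31, 2097 (end of May, 31 days; 279 left).
−31 → Apr 30, 2097 (end of Apr, 30 days; 248 left).
−30 → Mar 31, 2097 (end of Mar, 31 days; 218 left).
−31 → Feb 28, 2097 (end of Feb, 28 days; 187 left).
−28 → Jan 31, 2097 (end of Jan, 31 days; 159 left).
−31 → Dec 31, 2096 (end of Dec, 31 days; 128 left).
−31 → Nov 30, 2096 (end of Nov, 30 days; 97 left).
−30 → Oct 31, 2096 (end of Oct, 31 days; 67 left).
−31 → Sep 30, 2096 (end of Sep, 30 days; 36 left).
−30 → Aug 31, 2096 (end of Aug, 31 days; 6 left).
−6 → Aug 25, 2096.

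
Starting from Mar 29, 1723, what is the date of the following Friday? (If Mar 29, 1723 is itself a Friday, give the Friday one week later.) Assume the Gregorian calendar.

April 2, 1723

Mar 29, 1723 is a Monday.
From Monday to the next Friday is 4 days.
Mar 29, 1723 + 4 = Apr 2, 1723.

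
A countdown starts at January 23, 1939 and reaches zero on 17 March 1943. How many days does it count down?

Jan 23, 1939 → Jan 23, 1940: 365 days.
Jan 23, 1940 → Jan 23, 1941: 366 days (Feb 29, 1940 is in that span).
Jan 23, 1941 → Jan 23, 1942: 365 days.
Jan 23, 1942 → Jan 23, 1943: 365 days.
Jan 23, 1943 → Feb 23, 1943: 31 days (January has 31).
Feb 23, 1943 → Mar 17, 1943: 22 days.
Total: 1514 days.

1514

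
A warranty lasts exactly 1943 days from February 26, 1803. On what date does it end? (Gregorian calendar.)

June 22, 1808

+365 (one year) → Feb 26, 1804 (1578 left).
+366 (one year; includes Feb 29, 1804) → Feb 26, 1805 (1212 left).
+365 (one year) → Feb 26, 1806 (847 left).
+365 (one year) → Feb 26, 1807 (482 left).
+365 (one year) → Feb 26, 1808 (117 left).
Feb has 29 days: +4 → Mar 1, 1808 (113 left).
Mar has 31 days: +31 → Apr 1, 1808 (82 left).
Apr has 30 days: +30 → May 1, 1808 (52 left).
May has 31 days: +31 → Jun 1, 1808 (21 left).
+21 → Jun 22, 1808.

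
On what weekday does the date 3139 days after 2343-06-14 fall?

Thursday

First find the weekday of Jun 14, 2343. Doomsday rule: the anchor day for the 2300s is Wednesday. For year 43: 43÷12 = 3 r 7, and 7÷4 = 1, so 3+7+1 = 11.
Wednesday + 11 ≡ Sunday — that's 2343's doomsday.
In June the doomsday date is Jun 6.
Jun 14 is 8 days after Jun 6; 8 mod 7 = 1, so Sunday + 1 = Monday.
3139 mod 7 = 3, so 3139 days after a Monday is Monday + 3 = Thursday.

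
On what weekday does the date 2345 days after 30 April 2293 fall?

Sunday

Apr 30, 2293 is a Sunday.
2345 mod 7 = 0, so 2345 days after a Sunday is Sunday + 0 = Sunday.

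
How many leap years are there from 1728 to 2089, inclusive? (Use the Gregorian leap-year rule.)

Multiples of 4 in [1728,2089]: 91.
Of those, multiples of 100: 3 (not leap unless ÷400).
Multiples of 400: 1.
Leap years = 91 − 3 + 1 = 89.

89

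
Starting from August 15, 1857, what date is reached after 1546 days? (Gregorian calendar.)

+365 (one year) → Aug 15, 1858 (1181 left).
+365 (one year) → Aug 15, 1859 (816 left).
+366 (one year; includes Feb 29, 1860) → Aug 15, 1860 (450 left).
+365 (one year) → Aug 15, 1861 (85 left).
Aug has 31 days: +17 → Sep 1, 1861 (68 left).
Sep has 30 days: +30 → Oct 1, 1861 (38 left).
Oct has 31 days: +31 → Nov 1, 1861 (7 left).
+7 → Nov 8, 1861.

November 8, 1861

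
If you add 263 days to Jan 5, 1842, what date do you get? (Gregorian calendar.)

September 25, 1842

Jan has 31 days: +27 → Feb 1, 1842 (236 left).
Feb has 28 days: +28 → Mar 1, 1842 (208 left).
Mar has 31 days: +31 → Apr 1, 1842 (177 left).
Apr has 30 days: +30 → May 1, 1842 (147 left).
May has 31 days: +31 → Jun 1, 1842 (116 left).
Jun has 30 days: +30 → Jul 1, 1842 (86 left).
Jul has 31 days: +31 → Aug 1, 1842 (55 left).
Aug has 31 days: +31 → Sep 1, 1842 (24 left).
+24 → Sep 25, 1842.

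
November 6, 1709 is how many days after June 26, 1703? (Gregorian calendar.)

Jun 26, 1703 → Jun 26, 1704: 366 days (Feb 29, 1704 is in that span).
Jun 26, 1704 → Jun 26, 1705: 365 days.
Jun 26, 1705 → Jun 26, 1706: 365 days.
Jun 26, 1706 → Jun 26, 1707: 365 days.
Jun 26, 1707 → Jun 26, 1708: 366 days (Feb 29, 1708 is in that span).
Jun 26, 1708 → Jun 26, 1709: 365 days.
Jun 26, 1709 → Jul 26, 1709: 30 days (June has 30).
Jul 26, 1709 → Aug 26, 1709: 31 days (July has 31).
Aug 26, 1709 → Sep 26, 1709: 31 days (August has 31).
Sep 26, 1709 → Oct 26, 1709: 30 days (September has 30).
Oct 26, 1709 → Nov 6, 1709: 11 days.
Total: 2325 days.

2325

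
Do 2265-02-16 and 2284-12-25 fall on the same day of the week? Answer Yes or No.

Yes

From Feb 16, 2265 to Dec 25, 2284 is 7252 days.
7252 mod 7 = 0, so they are the same weekday.
(Feb 16, 2265 is a Thursday; Dec 25, 2284 is a Thursday.)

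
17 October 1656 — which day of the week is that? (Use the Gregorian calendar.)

Tuesday

Doomsday rule: the anchor day for the 1600s is Tuesday. For year 56: 56÷12 = 4 r 8, and 8÷4 = 2, so 4+8+2 = 14.
Tuesday + 14 ≡ Tuesday — that's 1656's doomsday.
In October the doomsday date is Oct 10.
Oct 17 is 7 days after Oct 10; 7 mod 7 = 0, so Tuesday + 0 = Tuesday.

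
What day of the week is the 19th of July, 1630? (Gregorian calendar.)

Friday

Doomsday rule: the anchor day for the 1600s is Tuesday. For year 30: 30÷12 = 2 r 6, and 6÷4 = 1, so 2+6+1 = 9.
Tuesday + 9 ≡ Thursday — that's 1630's doomsday.
In July the doomsday date is Jul 11.
Jul 19 is 8 days after Jul 11; 8 mod 7 = 1, so Thursday + 1 = Friday.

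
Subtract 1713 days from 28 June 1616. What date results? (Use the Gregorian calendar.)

−366 (one year; includes Feb 29, 1616) → Jun 28, 1615 (1347 left).
−365 (one year) → Jun 28, 1614 (982 left).
−365 (one year) → Jun 28, 1613 (617 left).
−365 (one year) → Jun 28, 1612 (252 left).
−28 → May 31, 1612 (end of May, 31 days; 224 left).
−31 → Apr 30, 1612 (end of Apr, 30 days; 193 left).
−30 → Mar 31, 1612 (end of Mar, 31 days; 163 left).
−31 → Feb 29, 1612 (end of Feb, 29 days; 132 left).
−29 → Jan 31, 1612 (end of Jan, 31 days; 103 left).
−31 → Dec 31, 1611 (end of Dec, 31 days; 72 left).
−31 → Nov 30, 1611 (end of Nov, 30 days; 41 left).
−30 → Oct 31, 1611 (end of Oct, 31 days; 11 left).
−11 → Oct 20, 1611.

October 20, 1611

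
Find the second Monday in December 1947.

December 1, 1947 is a Monday.
The first Monday is therefore December 1 (same day).
The second Monday is 1 + 1×7 = December 8.

December 8, 1947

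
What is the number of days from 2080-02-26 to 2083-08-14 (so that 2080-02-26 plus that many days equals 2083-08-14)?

Feb 26, 2080 → Feb 26, 2081: 366 days (Feb 29, 2080 is in that span).
Feb 26, 2081 → Feb 26, 2082: 365 days.
Feb 26, 2082 → Feb 26, 2083: 365 days.
Feb 26, 2083 → Mar 26, 2083: 28 days (February has 28).
Mar 26, 2083 → Apr 26, 2083: 31 days (March has 31).
Apr 26, 2083 → May 26, 2083: 30 days (April has 30).
May 26, 2083 → Jun 26, 2083: 31 days (May has 31).
Jun 26, 2083 → Jul 26, 2083: 30 days (June has 30).
Jul 26, 2083 → Aug 14, 2083: 19 days.
Total: 1265 days.

1265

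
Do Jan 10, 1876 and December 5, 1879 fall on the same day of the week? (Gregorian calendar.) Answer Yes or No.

No

From Jan 10, 1876 to Dec 5, 1879 is 1425 days.
1425 mod 7 = 4, so they are different weekdays.
(Jan 10, 1876 is a Monday; Dec 5, 1879 is a Friday.)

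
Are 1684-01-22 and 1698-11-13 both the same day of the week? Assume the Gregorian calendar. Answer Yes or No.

No

From Jan 22, 1684 to Nov 13, 1698 is 5409 days.
5409 mod 7 = 5, so they are different weekdays.
(Jan 22, 1684 is a Saturday; Nov 13, 1698 is a Thursday.)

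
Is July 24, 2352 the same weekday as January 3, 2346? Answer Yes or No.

From Jan 3, 2346 to Jul 24, 2352 is 2394 days.
2394 mod 7 = 0, so they are the same weekday.
(Jan 3, 2346 is a Thursday; Jul 24, 2352 is a Thursday.)

Yes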